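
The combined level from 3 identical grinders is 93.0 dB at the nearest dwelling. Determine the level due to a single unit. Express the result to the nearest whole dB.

Dividing the total intensity by 3 lowers the level by 10·log₁₀ 3 = 4.771 dB: L₁ = 93.0 − 4.771.

88 dB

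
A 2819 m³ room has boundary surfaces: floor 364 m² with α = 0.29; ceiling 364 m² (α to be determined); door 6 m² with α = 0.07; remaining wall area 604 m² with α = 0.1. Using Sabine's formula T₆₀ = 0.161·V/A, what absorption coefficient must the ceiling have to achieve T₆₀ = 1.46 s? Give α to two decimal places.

0.40

From T₆₀ = 0.161·V/A, the target T₆₀ = 1.46 s needs A = 0.161·2819/1.46 = 310.86 m².
Absorption from the other surfaces = 364·0.29 + 6·0.07 + 604·0.1 = 166.38 m², so the ceiling must supply 144.48 m² over 364 m².
α = 144.48/364 = 0.397.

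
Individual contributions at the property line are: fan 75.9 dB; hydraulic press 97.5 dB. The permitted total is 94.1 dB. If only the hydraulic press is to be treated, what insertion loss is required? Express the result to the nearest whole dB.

The untreated sources together contribute 10^(75.9/10) = 3.890e+07, i.e. 75.90 dB.
The limit corresponds to 10^(94.1/10) = 2.570e+09; subtracting the fixed part leaves 2.531e+09 for the hydraulic press, i.e. 94.03 dB.
Required insertion loss = 97.5 − 94.03 = 3.47 dB.

3 dB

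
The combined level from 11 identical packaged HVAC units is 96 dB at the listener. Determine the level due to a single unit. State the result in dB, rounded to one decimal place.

85.6 dB

Dividing the total intensity by 11 lowers the level by 10·log₁₀ 11 = 10.414 dB: L₁ = 96 − 10.414.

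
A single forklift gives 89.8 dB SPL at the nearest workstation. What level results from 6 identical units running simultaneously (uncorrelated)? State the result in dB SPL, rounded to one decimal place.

97.6 dB SPL

L_total = L₁ + 10·log₁₀ N for N identical incoherent sources.
L_total = 89.8 + 10·log₁₀(6) = 89.8 + 7.782 = 97.58 dB SPL.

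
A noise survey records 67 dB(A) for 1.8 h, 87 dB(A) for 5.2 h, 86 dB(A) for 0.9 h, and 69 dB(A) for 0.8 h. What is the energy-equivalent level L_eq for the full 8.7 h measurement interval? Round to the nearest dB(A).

L_eq = 10·log₁₀[(1/T)·Σ tᵢ·10^(Lᵢ/10)] with T = 8.7 h.
Σ tᵢ·10^(Lᵢ/10) = 1.8·10^(67/10) + 5.2·10^(87/10) + 0.9·10^(86/10) + 0.8·10^(69/10) = 2.980e+09.
L_eq = 10·log₁₀(2.980e+09/8.7) = 85.35 dB(A).

85 dB(A)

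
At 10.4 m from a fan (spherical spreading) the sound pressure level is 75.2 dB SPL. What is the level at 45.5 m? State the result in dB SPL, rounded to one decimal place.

Spherical spreading from a point source gives a 20·log₁₀(r₂/r₁) drop.
L₂ = 75.2 − 20·log₁₀(45.5/10.4) = 75.2 − 12.820 = 62.38 dB SPL.

62.4 dB SPL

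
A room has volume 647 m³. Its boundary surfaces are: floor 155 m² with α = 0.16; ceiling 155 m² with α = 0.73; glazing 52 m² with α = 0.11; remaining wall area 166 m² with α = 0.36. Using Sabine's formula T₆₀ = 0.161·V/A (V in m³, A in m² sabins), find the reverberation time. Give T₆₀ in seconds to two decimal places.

0.51 s

Total absorption A = 155·0.16 + 155·0.73 + 52·0.11 + 166·0.36 = 203.43 m² sabins.
T₆₀ = 0.161·V/A = 0.161·647/203.43 = 0.512 s.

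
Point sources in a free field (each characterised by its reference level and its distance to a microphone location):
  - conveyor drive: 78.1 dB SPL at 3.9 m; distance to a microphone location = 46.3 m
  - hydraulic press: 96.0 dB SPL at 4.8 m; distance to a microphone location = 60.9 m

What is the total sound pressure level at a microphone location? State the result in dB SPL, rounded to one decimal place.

First find each source's level at the receiver (point-source: −20·log₁₀(r/r_ref)), then combine on an intensity basis.
conveyor drive: 78.1 − 20·log₁₀(46.3/3.9) = 78.1 − 21.49 = 56.61 dB SPL.
hydraulic press: 96.0 − 20·log₁₀(60.9/4.8) = 96.0 − 22.07 = 73.93 dB SPL.
Σ 10^(L/10) = 2.519e+07 → L_total = 10·log₁₀(2.519e+07) = 74.01 dB SPL.

74.0 dB SPL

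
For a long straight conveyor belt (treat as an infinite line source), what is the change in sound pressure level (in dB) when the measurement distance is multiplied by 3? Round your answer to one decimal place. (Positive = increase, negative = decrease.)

-4.8 dB

Line-source spreading: ΔL = −10·log₁₀(r₂/r₁).
ΔL = −10·log₁₀(3) = -4.77 dB.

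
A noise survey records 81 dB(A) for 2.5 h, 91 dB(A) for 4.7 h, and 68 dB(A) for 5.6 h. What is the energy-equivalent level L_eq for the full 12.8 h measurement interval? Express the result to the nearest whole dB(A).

87 dB(A)

Weight each interval's intensity by its duration and average over T = 12.8 h:
Σ tᵢ·10^(Lᵢ/10) = 2.5·10^(81/10) + 4.7·10^(91/10) + 5.6·10^(68/10) = 6.267e+09.
L_eq = 10·log₁₀(6.267e+09/12.8) = 86.90 dB(A).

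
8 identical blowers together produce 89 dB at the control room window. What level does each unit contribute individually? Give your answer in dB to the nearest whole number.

80 dB

Dividing the total intensity by 8 lowers the level by 10·log₁₀ 8 = 9.031 dB: L₁ = 89 − 9.031.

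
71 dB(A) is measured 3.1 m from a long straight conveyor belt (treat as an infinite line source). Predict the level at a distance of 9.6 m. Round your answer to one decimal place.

66.1 dB(A)

Cylindrical spreading from a line source gives a 10·log₁₀(r₂/r₁) drop.
L₂ = 71 − 10·log₁₀(9.6/3.1) = 71 − 4.909 = 66.09 dB(A).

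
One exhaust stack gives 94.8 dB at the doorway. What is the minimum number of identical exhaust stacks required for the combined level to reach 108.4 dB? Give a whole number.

23

N identical sources give L₁ + 10·log₁₀ N, so require 10·log₁₀ N ≥ 108.4 − 94.8 = 13.6 dB.
N ≥ 10^(13.6/10) = 22.909, so N = 23.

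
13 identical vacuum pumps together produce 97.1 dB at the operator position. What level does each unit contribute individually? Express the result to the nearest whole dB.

For N identical incoherent sources L_total = L₁ + 10·log₁₀ N, so L₁ = 97.1 − 10·log₁₀(13) = 97.1 − 11.139.

86 dB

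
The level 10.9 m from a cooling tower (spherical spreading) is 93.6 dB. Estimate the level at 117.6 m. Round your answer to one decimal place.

Spherical spreading from a point source gives a 20·log₁₀(r₂/r₁) drop.
L₂ = 93.6 − 20·log₁₀(117.6/10.9) = 93.6 − 20.660 = 72.94 dB.

72.9 dB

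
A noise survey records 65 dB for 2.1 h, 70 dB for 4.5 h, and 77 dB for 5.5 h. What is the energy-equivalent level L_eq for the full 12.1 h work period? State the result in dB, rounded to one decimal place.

74.3 dB

The energy average is taken in the linear domain: L_eq = 10·log₁₀[(Σ tᵢ·10^(Lᵢ/10))/T], T = 12.1 h.
Σ tᵢ·10^(Lᵢ/10) = 2.1·10^(65/10) + 4.5·10^(70/10) + 5.5·10^(77/10) = 3.273e+08.
L_eq = 10·log₁₀(3.273e+08/12.1) = 74.32 dB.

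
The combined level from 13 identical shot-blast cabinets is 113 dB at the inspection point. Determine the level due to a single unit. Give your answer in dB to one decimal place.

101.9 dB

For N identical incoherent sources L_total = L₁ + 10·log₁₀ N, so L₁ = 113 − 10·log₁₀(13) = 113 − 11.139.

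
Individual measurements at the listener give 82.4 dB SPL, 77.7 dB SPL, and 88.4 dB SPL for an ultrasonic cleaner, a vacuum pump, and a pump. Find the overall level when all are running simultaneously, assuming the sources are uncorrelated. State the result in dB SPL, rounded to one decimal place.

Incoherent sources combine by intensity addition: L_total = 10·log₁₀(Σ 10^(L_i/10)).
Σ 10^(L/10) = 10^(82.4/10) + 10^(77.7/10) + 10^(88.4/10) = 9.245e+08.
L_total = 10·log₁₀(9.245e+08) = 89.66 dB SPL.

89.7 dB SPL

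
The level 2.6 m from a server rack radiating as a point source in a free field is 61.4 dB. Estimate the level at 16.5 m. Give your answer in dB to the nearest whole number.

Point-source attenuation: ΔL = 20·log₁₀(r₂/r₁) = 20·log₁₀(16.5/2.6) = 16.050 dB.
L₂ = 61.4 − 20·log₁₀(16.5/2.6) = 61.4 − 16.050 = 45.35 dB.

45 dB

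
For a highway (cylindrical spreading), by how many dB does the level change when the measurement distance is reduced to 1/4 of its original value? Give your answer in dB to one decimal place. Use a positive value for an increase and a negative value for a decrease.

A line source loses 3 dB per doubling of distance; generally ΔL = −10·log₁₀(r₂/r₁).
ΔL = −10·log₁₀(0.25) = +6.02 dB.

+6.0 dB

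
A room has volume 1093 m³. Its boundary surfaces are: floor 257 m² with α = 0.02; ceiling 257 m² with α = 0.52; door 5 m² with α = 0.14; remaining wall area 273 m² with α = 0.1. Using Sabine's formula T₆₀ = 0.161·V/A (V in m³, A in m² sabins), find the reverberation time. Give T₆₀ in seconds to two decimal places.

A = Σ Sᵢαᵢ = 257·0.02 + 257·0.52 + 5·0.14 + 273·0.1 = 166.78 m².
T₆₀ = 0.161·V/A = 0.161·1093/166.78 = 1.055 s.

1.06 s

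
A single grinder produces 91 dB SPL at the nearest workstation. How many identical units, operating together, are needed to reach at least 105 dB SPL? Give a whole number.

Need L₁ + 10·log₁₀ N ≥ 105, i.e. log₁₀ N ≥ 1.40.
N ≥ 10^(14.0/10) = 25.119, so N = 26.

26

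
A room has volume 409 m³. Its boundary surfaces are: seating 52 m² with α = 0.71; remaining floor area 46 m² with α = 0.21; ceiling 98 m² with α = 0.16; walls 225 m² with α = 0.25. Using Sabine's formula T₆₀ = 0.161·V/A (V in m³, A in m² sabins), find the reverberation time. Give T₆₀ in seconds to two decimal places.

0.56 s

A = Σ Sᵢαᵢ = 52·0.71 + 46·0.21 + 98·0.16 + 225·0.25 = 118.51 m².
T₆₀ = 0.161 × 409 / 118.51 = 0.556 s.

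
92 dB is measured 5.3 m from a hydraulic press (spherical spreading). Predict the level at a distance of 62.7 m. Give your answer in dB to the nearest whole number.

For a point source, L₂ = L₁ − 20·log₁₀(r₂/r₁).
L₂ = 92 − 20·log₁₀(62.7/5.3) = 92 − 21.460 = 70.54 dB.

71 dB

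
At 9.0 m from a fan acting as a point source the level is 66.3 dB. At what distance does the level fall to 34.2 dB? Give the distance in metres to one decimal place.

For a point source L₁ − L₂ = 20·log₁₀(r₂/r₁), so r₂ = r₁·10^((L₁−L₂)/20).
r₂ = 9.0·10^((66.3−34.2)/20) = 9.0·10^(32.1/20) = 362.45 m.

362.4 m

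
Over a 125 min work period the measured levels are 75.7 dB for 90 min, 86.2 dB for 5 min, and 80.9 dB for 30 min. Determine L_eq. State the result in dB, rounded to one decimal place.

L_eq = 10·log₁₀[(1/T)·Σ tᵢ·10^(Lᵢ/10)] with T = 125 min.
Σ tᵢ·10^(Lᵢ/10) = 90·10^(75.7/10) + 5·10^(86.2/10) + 30·10^(80.9/10) = 9.119e+09.
L_eq = 10·log₁₀(9.119e+09/125) = 78.63 dB.

78.6 dB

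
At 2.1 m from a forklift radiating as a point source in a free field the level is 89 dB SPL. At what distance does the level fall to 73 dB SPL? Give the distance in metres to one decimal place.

13.3 m

The 16.0 dB drop corresponds to a distance ratio of 10^(16.0/20) for a point source.
r₂ = 2.1·10^((89−73)/20) = 2.1·10^(16.0/20) = 13.25 m.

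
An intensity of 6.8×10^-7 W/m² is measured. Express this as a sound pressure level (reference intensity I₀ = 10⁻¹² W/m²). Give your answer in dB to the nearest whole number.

58 dB

L = 10·log₁₀(I/I₀) = 10·log₁₀(6.8×10^-7/10⁻¹²) = 10·log₁₀(6.8×10^5).
L = 10·(0.8325 + 5) = 58.33 dB.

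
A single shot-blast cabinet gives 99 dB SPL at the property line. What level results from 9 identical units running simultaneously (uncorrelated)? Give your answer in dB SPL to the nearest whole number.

N identical incoherent sources raise the level by 10·log₁₀ N.
L_total = 99 + 10·log₁₀(9) = 99 + 9.542 = 108.54 dB SPL.

109 dB SPL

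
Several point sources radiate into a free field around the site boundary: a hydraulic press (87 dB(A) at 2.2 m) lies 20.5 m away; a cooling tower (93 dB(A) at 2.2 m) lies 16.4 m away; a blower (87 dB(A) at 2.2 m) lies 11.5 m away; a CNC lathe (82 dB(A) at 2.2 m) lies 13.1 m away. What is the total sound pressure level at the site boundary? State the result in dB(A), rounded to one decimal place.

Propagate each source to the receiver with L = L_ref − 20·log₁₀(r/r_ref), then add intensities.
hydraulic press: 87 − 20·log₁₀(20.5/2.2) = 87 − 19.39 = 67.61 dB(A).
cooling tower: 93 − 20·log₁₀(16.4/2.2) = 93 − 17.45 = 75.55 dB(A).
blower: 87 − 20·log₁₀(11.5/2.2) = 87 − 14.37 = 72.63 dB(A).
CNC lathe: 82 − 20·log₁₀(13.1/2.2) = 82 − 15.50 = 66.50 dB(A).
Σ 10^(L/10) = 6.449e+07 → L_total = 10·log₁₀(6.449e+07) = 78.09 dB(A).

78.1 dB(A)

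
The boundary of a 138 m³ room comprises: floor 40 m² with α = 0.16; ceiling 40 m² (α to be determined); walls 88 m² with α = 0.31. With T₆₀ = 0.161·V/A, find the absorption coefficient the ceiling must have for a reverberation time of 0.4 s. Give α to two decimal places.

From T₆₀ = 0.161·V/A, the target T₆₀ = 0.4 s needs A = 0.161·138/0.4 = 55.54 m².
Absorption from the other surfaces = 40·0.16 + 88·0.31 = 33.68 m², so the ceiling must supply 21.86 m² over 40 m².
α = 21.86/40 = 0.547.

0.55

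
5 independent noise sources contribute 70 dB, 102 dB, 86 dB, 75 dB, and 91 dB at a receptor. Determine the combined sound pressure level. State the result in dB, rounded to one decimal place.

For uncorrelated sources the intensities add, so convert each level to linear form, sum, and take 10·log₁₀ of the total.
Σ 10^(L/10) = 10^(70/10) + 10^(102/10) + 10^(86/10) + 10^(75/10) + 10^(91/10) = 1.755e+10.
L_total = 10·log₁₀(1.755e+10) = 102.44 dB.

102.4 dB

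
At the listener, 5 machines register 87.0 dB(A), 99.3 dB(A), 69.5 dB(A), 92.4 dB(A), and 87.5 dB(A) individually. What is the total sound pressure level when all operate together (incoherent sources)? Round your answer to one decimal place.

100.5 dB(A)

For uncorrelated sources the intensities add, so convert each level to linear form, sum, and take 10·log₁₀ of the total.
Σ 10^(L/10) = 10^(87.0/10) + 10^(99.3/10) + 10^(69.5/10) + 10^(92.4/10) + 10^(87.5/10) = 1.132e+10.
L_total = 10·log₁₀(1.132e+10) = 100.54 dB(A).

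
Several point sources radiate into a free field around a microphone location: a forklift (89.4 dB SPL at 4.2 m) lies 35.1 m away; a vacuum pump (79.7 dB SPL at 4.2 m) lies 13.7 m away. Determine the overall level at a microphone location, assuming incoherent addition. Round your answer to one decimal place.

Apply inverse-square spreading to bring every level to the receiver, then sum 10^(L/10).
forklift: 89.4 − 20·log₁₀(35.1/4.2) = 89.4 − 18.44 = 70.96 dB SPL.
vacuum pump: 79.7 − 20·log₁₀(13.7/4.2) = 79.7 − 10.27 = 69.43 dB SPL.
Σ 10^(L/10) = 2.124e+07 → L_total = 10·log₁₀(2.124e+07) = 73.27 dB SPL.

73.3 dB SPL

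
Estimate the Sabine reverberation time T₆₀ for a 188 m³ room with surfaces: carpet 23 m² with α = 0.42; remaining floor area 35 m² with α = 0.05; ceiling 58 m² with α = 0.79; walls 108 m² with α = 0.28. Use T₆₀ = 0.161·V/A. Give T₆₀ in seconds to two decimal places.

Summing Sᵢαᵢ: 23·0.42 + 35·0.05 + 58·0.79 + 108·0.28 = 87.47 m².
T₆₀ = 0.161 × 188 / 87.47 = 0.346 s.

0.35 s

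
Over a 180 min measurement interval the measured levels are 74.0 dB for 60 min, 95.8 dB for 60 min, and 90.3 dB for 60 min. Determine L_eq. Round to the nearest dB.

Weight each interval's intensity by its duration and average over T = 180 min:
Σ tᵢ·10^(Lᵢ/10) = 60·10^(74.0/10) + 60·10^(95.8/10) + 60·10^(90.3/10) = 2.939e+11.
L_eq = 10·log₁₀(2.939e+11/180) = 92.13 dB.

92 dB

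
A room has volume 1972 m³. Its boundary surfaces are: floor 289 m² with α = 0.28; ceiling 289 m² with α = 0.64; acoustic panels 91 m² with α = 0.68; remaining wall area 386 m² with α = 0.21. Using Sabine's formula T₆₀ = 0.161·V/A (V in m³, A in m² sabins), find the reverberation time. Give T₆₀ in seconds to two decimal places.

0.78 s

Summing Sᵢαᵢ: 289·0.28 + 289·0.64 + 91·0.68 + 386·0.21 = 408.82 m².
T₆₀ = 0.161·V/A = 0.161·1972/408.82 = 0.777 s.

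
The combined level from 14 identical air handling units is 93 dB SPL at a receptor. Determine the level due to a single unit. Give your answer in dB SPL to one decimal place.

For N identical incoherent sources L_total = L₁ + 10·log₁₀ N, so L₁ = 93 − 10·log₁₀(14) = 93 − 11.461.

81.5 dB SPL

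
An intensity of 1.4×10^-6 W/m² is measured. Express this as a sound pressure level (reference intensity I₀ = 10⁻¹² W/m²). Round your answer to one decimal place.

I/I₀ = 1.4×10^-6/10⁻¹² = 1.4×10^6, and L = 10·log₁₀(I/I₀).
L = 10·(0.1461 + 6) = 61.46 dB.

61.5 dB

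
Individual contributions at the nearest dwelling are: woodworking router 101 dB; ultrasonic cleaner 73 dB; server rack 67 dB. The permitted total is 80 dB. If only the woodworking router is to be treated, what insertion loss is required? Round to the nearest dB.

The untreated sources together contribute 10^(73/10) + 10^(67/10) = 2.496e+07, i.e. 73.97 dB.
To meet 80 dB overall, the treated woodworking router may contribute at most 10^(80/10) − 2.496e+07 = 7.504e+07, i.e. 78.75 dB.
Required insertion loss = 101 − 78.75 = 22.25 dB.

22 dB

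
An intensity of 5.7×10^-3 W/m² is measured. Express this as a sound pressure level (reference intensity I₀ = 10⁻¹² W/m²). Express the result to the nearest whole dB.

L = 10·log₁₀(I/I₀) = 10·log₁₀(5.7×10^-3/10⁻¹²) = 10·log₁₀(5.7×10^9).
L = 10·(0.7559 + 9) = 97.56 dB.

98 dB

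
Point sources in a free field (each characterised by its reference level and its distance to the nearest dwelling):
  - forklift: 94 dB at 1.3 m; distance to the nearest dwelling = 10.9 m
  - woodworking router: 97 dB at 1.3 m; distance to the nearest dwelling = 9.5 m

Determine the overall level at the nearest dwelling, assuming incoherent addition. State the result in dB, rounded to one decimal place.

Propagate each source to the receiver with L = L_ref − 20·log₁₀(r/r_ref), then add intensities.
forklift: 94 − 20·log₁₀(10.9/1.3) = 94 − 18.47 = 75.53 dB.
woodworking router: 97 − 20·log₁₀(9.5/1.3) = 97 − 17.28 = 79.72 dB.
Σ 10^(L/10) = 1.296e+08 → L_total = 10·log₁₀(1.296e+08) = 81.13 dB.

81.1 dB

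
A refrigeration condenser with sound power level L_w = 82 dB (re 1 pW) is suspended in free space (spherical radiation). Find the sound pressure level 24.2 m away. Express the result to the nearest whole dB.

43 dB

L_p = L_w − 10·log₁₀(4π·r²) with r = 24.2 m.
4π·r² = 7359 m², 10·log₁₀ of that is 38.668 dB.
L_p = 82 − 38.668 = 43.33 dB.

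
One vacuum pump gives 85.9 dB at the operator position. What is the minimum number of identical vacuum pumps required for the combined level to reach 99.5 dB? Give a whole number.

23

N identical sources give L₁ + 10·log₁₀ N, so require 10·log₁₀ N ≥ 99.5 − 85.9 = 13.6 dB.
N ≥ 10^(13.6/10) = 22.909, so N = 23.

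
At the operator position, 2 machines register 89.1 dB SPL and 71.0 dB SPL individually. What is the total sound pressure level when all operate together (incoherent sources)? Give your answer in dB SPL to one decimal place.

89.2 dB SPL

For uncorrelated sources the intensities add, so convert each level to linear form, sum, and take 10·log₁₀ of the total.
Σ 10^(L/10) = 10^(89.1/10) + 10^(71.0/10) = 8.254e+08.
L_total = 10·log₁₀(8.254e+08) = 89.17 dB SPL.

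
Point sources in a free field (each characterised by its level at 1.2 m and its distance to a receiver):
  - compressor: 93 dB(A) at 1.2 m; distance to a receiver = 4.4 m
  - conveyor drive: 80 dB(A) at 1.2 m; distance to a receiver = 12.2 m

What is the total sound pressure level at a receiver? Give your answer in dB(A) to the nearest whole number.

Apply inverse-square spreading to bring every level to the receiver, then sum 10^(L/10).
compressor: 93 − 20·log₁₀(4.4/1.2) = 93 − 11.29 = 81.71 dB(A).
conveyor drive: 80 − 20·log₁₀(12.2/1.2) = 80 − 20.14 = 59.86 dB(A).
Σ 10^(L/10) = 1.494e+08 → L_total = 10·log₁₀(1.494e+08) = 81.74 dB(A).

82 dB(A)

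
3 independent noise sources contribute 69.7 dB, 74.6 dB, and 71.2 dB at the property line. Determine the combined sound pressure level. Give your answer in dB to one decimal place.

77.1 dB

For uncorrelated sources the intensities add, so convert each level to linear form, sum, and take 10·log₁₀ of the total.
Σ 10^(L/10) = 10^(69.7/10) + 10^(74.6/10) + 10^(71.2/10) = 5.136e+07.
L_total = 10·log₁₀(5.136e+07) = 77.11 dB.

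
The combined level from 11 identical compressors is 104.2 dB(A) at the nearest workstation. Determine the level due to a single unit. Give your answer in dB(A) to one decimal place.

93.8 dB(A)

11 equal contributions raise the level by 10·log₁₀ 11 = 10.414 dB, so each unit alone gives 104.2 − 10.414.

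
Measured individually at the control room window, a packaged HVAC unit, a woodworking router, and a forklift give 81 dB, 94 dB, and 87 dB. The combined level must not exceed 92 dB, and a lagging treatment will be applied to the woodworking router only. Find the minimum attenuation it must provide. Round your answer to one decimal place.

Everything except the woodworking router sums to 10^(81/10) + 10^(87/10) = 6.271e+08 in linear terms, 87.97 dB.
The limit corresponds to 10^(92/10) = 1.585e+09; subtracting the fixed part leaves 9.578e+08 for the woodworking router, i.e. 89.81 dB.
Required insertion loss = 94 − 89.81 = 4.19 dB.

4.2 dB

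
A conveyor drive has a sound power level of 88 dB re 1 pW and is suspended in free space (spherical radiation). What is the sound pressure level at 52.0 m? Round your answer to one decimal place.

42.7 dB

The power spreads over a sphere of area 4π·r², so L_p = L_w − 10·log₁₀(4π·r²).
4π·r² = 3.398e+04 m², 10·log₁₀ of that is 45.312 dB.
L_p = 88 − 45.312 = 42.69 dB.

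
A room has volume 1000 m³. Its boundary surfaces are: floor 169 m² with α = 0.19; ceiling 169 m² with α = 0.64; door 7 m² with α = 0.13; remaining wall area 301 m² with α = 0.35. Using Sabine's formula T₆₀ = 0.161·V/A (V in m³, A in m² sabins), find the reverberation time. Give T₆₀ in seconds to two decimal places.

0.65 s

Summing Sᵢαᵢ: 169·0.19 + 169·0.64 + 7·0.13 + 301·0.35 = 246.53 m².
T₆₀ = 0.161 × 1000 / 246.53 = 0.653 s.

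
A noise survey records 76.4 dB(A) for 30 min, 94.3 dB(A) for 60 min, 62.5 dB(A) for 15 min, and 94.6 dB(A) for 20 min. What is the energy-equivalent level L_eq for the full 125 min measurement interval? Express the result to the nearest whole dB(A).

92 dB(A)

Weight each interval's intensity by its duration and average over T = 125 min:
Σ tᵢ·10^(Lᵢ/10) = 30·10^(76.4/10) + 60·10^(94.3/10) + 15·10^(62.5/10) + 20·10^(94.6/10) = 2.205e+11.
L_eq = 10·log₁₀(2.205e+11/125) = 92.47 dB(A).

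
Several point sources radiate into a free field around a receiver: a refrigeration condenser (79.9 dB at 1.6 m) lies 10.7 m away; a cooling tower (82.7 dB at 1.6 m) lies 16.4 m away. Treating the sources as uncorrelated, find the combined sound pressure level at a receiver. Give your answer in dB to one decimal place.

First find each source's level at the receiver (point-source: −20·log₁₀(r/r_ref)), then combine on an intensity basis.
refrigeration condenser: 79.9 − 20·log₁₀(10.7/1.6) = 79.9 − 16.51 = 63.39 dB.
cooling tower: 82.7 − 20·log₁₀(16.4/1.6) = 82.7 − 20.21 = 62.49 dB.
Σ 10^(L/10) = 3.957e+06 → L_total = 10·log₁₀(3.957e+06) = 65.97 dB.

66.0 dB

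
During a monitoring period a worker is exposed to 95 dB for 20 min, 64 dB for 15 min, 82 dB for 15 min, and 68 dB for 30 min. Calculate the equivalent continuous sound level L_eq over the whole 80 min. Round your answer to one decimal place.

89.2 dB

Weight each interval's intensity by its duration and average over T = 80 min:
Σ tᵢ·10^(Lᵢ/10) = 20·10^(95/10) + 15·10^(64/10) + 15·10^(82/10) + 30·10^(68/10) = 6.585e+10.
L_eq = 10·log₁₀(6.585e+10/80) = 89.15 dB.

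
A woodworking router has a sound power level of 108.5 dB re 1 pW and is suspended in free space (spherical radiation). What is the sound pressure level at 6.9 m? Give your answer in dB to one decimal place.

L_p = L_w − 10·log₁₀(4π·r²) with r = 6.9 m.
4π·r² = 598.3 m², 10·log₁₀ of that is 27.769 dB.
L_p = 108.5 − 27.769 = 80.73 dB.

80.7 dB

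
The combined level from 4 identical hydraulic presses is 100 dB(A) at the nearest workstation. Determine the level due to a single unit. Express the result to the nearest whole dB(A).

94 dB(A)

Dividing the total intensity by 4 lowers the level by 10·log₁₀ 4 = 6.021 dB: L₁ = 100 − 6.021.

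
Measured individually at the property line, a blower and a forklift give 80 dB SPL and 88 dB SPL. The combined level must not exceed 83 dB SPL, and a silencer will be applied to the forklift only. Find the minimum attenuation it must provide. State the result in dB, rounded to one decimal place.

Everything except the forklift sums to 10^(80/10) = 1.000e+08 in linear terms, 80.00 dB SPL.
The limit corresponds to 10^(83/10) = 1.995e+08; subtracting the fixed part leaves 9.953e+07 for the forklift, i.e. 79.98 dB SPL.
So the forklift must be reduced from 88 to 79.98 dB SPL: IL = 8.02 dB.

8.0 dB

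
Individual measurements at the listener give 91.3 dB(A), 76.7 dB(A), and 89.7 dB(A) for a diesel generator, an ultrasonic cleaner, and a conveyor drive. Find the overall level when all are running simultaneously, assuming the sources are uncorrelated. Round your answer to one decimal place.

93.7 dB(A)

For uncorrelated sources the intensities add, so convert each level to linear form, sum, and take 10·log₁₀ of the total.
Σ 10^(L/10) = 10^(91.3/10) + 10^(76.7/10) + 10^(89.7/10) = 2.329e+09.
L_total = 10·log₁₀(2.329e+09) = 93.67 dB(A).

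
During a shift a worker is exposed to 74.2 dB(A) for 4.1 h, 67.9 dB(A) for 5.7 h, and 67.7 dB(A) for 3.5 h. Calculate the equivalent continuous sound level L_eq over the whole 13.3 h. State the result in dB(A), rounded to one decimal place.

The energy average is taken in the linear domain: L_eq = 10·log₁₀[(Σ tᵢ·10^(Lᵢ/10))/T], T = 13.3 h.
Σ tᵢ·10^(Lᵢ/10) = 4.1·10^(74.2/10) + 5.7·10^(67.9/10) + 3.5·10^(67.7/10) = 1.636e+08.
L_eq = 10·log₁₀(1.636e+08/13.3) = 70.90 dB(A).

70.9 dB(A)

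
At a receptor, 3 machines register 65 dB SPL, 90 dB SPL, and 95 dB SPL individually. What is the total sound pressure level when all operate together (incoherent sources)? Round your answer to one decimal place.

For uncorrelated sources the intensities add, so convert each level to linear form, sum, and take 10·log₁₀ of the total.
Σ 10^(L/10) = 10^(65/10) + 10^(90/10) + 10^(95/10) = 4.165e+09.
L_total = 10·log₁₀(4.165e+09) = 96.20 dB SPL.

96.2 dB SPL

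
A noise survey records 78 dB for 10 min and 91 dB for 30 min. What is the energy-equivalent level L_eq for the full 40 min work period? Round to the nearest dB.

90 dB

L_eq = 10·log₁₀[(1/T)·Σ tᵢ·10^(Lᵢ/10)] with T = 40 min.
Σ tᵢ·10^(Lᵢ/10) = 10·10^(78/10) + 30·10^(91/10) = 3.840e+10.
L_eq = 10·log₁₀(3.840e+10/40) = 89.82 dB.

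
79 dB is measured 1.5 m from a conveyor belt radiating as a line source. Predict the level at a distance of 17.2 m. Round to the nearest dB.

Cylindrical spreading from a line source gives a 10·log₁₀(r₂/r₁) drop.
L₂ = 79 − 10·log₁₀(17.2/1.5) = 79 − 10.594 = 68.41 dB.

68 dB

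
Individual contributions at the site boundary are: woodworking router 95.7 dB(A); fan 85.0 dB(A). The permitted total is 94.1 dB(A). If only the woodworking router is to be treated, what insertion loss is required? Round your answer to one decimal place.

2.2 dB

Fixed contribution from the other source: Σ 10^(L/10) = 10^(85.0/10) = 3.162e+08 (85.00 dB(A)).
The limit corresponds to 10^(94.1/10) = 2.570e+09; subtracting the fixed part leaves 2.254e+09 for the woodworking router, i.e. 93.53 dB(A).
So the woodworking router must be reduced from 95.7 to 93.53 dB(A): IL = 2.17 dB.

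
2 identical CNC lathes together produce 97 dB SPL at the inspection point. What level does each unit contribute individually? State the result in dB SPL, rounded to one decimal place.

Dividing the total intensity by 2 lowers the level by 10·log₁₀ 2 = 3.010 dB: L₁ = 97 − 3.010.

94.0 dB SPL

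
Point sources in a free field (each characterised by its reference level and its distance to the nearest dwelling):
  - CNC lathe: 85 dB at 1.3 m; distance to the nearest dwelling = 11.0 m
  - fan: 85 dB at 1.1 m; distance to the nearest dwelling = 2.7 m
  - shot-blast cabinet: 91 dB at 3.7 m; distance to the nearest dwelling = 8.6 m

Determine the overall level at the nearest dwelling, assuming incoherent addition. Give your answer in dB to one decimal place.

First find each source's level at the receiver (point-source: −20·log₁₀(r/r_ref)), then combine on an intensity basis.
CNC lathe: 85 − 20·log₁₀(11.0/1.3) = 85 − 18.55 = 66.45 dB.
fan: 85 − 20·log₁₀(2.7/1.1) = 85 − 7.80 = 77.20 dB.
shot-blast cabinet: 91 − 20·log₁₀(8.6/3.7) = 91 − 7.33 = 83.67 dB.
Σ 10^(L/10) = 2.899e+08 → L_total = 10·log₁₀(2.899e+08) = 84.62 dB.

84.6 dB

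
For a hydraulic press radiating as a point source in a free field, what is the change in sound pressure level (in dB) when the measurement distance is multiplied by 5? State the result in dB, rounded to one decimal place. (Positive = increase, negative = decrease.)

-14.0 dB

Point-source spreading: ΔL = −20·log₁₀(r₂/r₁).
ΔL = −20·log₁₀(5) = -13.98 dB.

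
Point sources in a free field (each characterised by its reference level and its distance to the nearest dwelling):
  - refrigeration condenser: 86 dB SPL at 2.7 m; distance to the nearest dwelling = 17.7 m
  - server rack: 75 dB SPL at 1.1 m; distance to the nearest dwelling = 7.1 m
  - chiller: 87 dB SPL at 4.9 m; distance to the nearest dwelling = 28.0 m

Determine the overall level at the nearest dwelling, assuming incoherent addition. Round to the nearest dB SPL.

74 dB SPL

Apply inverse-square spreading to bring every level to the receiver, then sum 10^(L/10).
refrigeration condenser: 86 − 20·log₁₀(17.7/2.7) = 86 − 16.33 = 69.67 dB SPL.
server rack: 75 − 20·log₁₀(7.1/1.1) = 75 − 16.20 = 58.80 dB SPL.
chiller: 87 − 20·log₁₀(28.0/4.9) = 87 − 15.14 = 71.86 dB SPL.
Σ 10^(L/10) = 2.537e+07 → L_total = 10·log₁₀(2.537e+07) = 74.04 dB SPL.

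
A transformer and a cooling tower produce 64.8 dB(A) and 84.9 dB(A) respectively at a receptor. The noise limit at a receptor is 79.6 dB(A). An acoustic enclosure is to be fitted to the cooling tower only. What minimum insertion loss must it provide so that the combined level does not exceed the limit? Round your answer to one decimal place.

The untreated sources together contribute 10^(64.8/10) = 3.020e+06, i.e. 64.80 dB(A).
To meet 79.6 dB(A) overall, the treated cooling tower may contribute at most 10^(79.6/10) − 3.020e+06 = 8.818e+07, i.e. 79.45 dB(A).
So the cooling tower must be reduced from 84.9 to 79.45 dB(A): IL = 5.45 dB.

5.4 dB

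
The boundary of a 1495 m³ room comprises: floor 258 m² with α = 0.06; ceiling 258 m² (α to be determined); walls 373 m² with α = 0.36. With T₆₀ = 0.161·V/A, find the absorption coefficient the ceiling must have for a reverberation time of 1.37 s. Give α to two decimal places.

A = 0.161·V/T₆₀ = 0.161·1495/1.37 = 175.69 m² sabins.
Absorption from the other surfaces = 258·0.06 + 373·0.36 = 149.76 m², so the ceiling must supply 25.93 m² over 258 m².
α = 25.93/258 = 0.101.

0.10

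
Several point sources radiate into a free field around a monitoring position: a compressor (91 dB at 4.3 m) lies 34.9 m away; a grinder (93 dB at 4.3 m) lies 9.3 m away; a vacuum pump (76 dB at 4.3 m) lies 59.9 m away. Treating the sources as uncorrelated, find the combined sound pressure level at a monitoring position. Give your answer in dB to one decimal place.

86.5 dB

Apply inverse-square spreading to bring every level to the receiver, then sum 10^(L/10).
compressor: 91 − 20·log₁₀(34.9/4.3) = 91 − 18.19 = 72.81 dB.
grinder: 93 − 20·log₁₀(9.3/4.3) = 93 − 6.70 = 86.30 dB.
vacuum pump: 76 − 20·log₁₀(59.9/4.3) = 76 − 22.88 = 53.12 dB.
Σ 10^(L/10) = 4.459e+08 → L_total = 10·log₁₀(4.459e+08) = 86.49 dB.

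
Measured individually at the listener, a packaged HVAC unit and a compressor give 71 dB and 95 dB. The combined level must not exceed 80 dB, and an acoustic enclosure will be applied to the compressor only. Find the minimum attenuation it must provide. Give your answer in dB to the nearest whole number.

16 dB

Fixed contribution from the other source: Σ 10^(L/10) = 10^(71/10) = 1.259e+07 (71.00 dB).
To meet 80 dB overall, the treated compressor may contribute at most 10^(80/10) − 1.259e+07 = 8.741e+07, i.e. 79.42 dB.
So the compressor must be reduced from 95 to 79.42 dB: IL = 15.58 dB.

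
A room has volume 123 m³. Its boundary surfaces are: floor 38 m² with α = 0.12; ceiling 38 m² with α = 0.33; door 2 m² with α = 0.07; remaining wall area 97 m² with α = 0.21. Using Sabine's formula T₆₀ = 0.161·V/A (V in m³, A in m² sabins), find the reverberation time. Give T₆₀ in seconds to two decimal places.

0.53 s

Total absorption A = 38·0.12 + 38·0.33 + 2·0.07 + 97·0.21 = 37.61 m² sabins.
T₆₀ = 0.161·V/A = 0.161·123/37.61 = 0.527 s.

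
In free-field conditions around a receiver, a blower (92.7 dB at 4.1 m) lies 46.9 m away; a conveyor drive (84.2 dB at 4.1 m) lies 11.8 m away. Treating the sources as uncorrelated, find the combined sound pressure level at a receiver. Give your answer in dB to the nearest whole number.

77 dB

First find each source's level at the receiver (point-source: −20·log₁₀(r/r_ref)), then combine on an intensity basis.
blower: 92.7 − 20·log₁₀(46.9/4.1) = 92.7 − 21.17 = 71.53 dB.
conveyor drive: 84.2 − 20·log₁₀(11.8/4.1) = 84.2 − 9.18 = 75.02 dB.
Σ 10^(L/10) = 4.598e+07 → L_total = 10·log₁₀(4.598e+07) = 76.63 dB.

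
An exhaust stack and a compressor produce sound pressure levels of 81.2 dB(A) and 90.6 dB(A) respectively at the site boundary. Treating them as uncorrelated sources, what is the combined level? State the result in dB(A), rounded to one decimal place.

91.1 dB(A)

Incoherent sources combine by intensity addition: L_total = 10·log₁₀(Σ 10^(L_i/10)).
Σ 10^(L/10) = 10^(81.2/10) + 10^(90.6/10) = 1.280e+09.
L_total = 10·log₁₀(1.280e+09) = 91.07 dB(A).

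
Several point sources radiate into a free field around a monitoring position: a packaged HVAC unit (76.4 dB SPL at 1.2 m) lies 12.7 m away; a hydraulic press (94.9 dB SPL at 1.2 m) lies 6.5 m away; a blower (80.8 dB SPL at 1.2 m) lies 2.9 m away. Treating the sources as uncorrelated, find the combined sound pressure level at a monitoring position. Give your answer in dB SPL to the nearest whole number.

81 dB SPL

First find each source's level at the receiver (point-source: −20·log₁₀(r/r_ref)), then combine on an intensity basis.
packaged HVAC unit: 76.4 − 20·log₁₀(12.7/1.2) = 76.4 − 20.49 = 55.91 dB SPL.
hydraulic press: 94.9 − 20·log₁₀(6.5/1.2) = 94.9 − 14.67 = 80.23 dB SPL.
blower: 80.8 − 20·log₁₀(2.9/1.2) = 80.8 − 7.66 = 73.14 dB SPL.
Σ 10^(L/10) = 1.263e+08 → L_total = 10·log₁₀(1.263e+08) = 81.01 dB SPL.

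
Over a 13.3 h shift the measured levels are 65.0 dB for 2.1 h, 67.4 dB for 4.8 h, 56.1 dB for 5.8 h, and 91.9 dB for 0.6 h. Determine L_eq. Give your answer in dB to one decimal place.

L_eq = 10·log₁₀[(1/T)·Σ tᵢ·10^(Lᵢ/10)] with T = 13.3 h.
Σ tᵢ·10^(Lᵢ/10) = 2.1·10^(65.0/10) + 4.8·10^(67.4/10) + 5.8·10^(56.1/10) + 0.6·10^(91.9/10) = 9.647e+08.
L_eq = 10·log₁₀(9.647e+08/13.3) = 78.61 dB.

78.6 dB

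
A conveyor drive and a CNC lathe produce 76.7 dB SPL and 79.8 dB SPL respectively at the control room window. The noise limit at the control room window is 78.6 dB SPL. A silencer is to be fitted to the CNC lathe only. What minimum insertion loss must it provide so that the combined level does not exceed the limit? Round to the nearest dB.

6 dB

Everything except the CNC lathe sums to 10^(76.7/10) = 4.677e+07 in linear terms, 76.70 dB SPL.
The limit corresponds to 10^(78.6/10) = 7.244e+07; subtracting the fixed part leaves 2.567e+07 for the CNC lathe, i.e. 74.09 dB SPL.
Required insertion loss = 79.8 − 74.09 = 5.71 dB.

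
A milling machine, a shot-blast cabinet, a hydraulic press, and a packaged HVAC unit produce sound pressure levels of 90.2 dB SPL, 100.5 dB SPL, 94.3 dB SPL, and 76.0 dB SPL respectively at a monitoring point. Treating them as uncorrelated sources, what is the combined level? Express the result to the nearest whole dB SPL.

Incoherent sources combine by intensity addition: L_total = 10·log₁₀(Σ 10^(L_i/10)).
Σ 10^(L/10) = 10^(90.2/10) + 10^(100.5/10) + 10^(94.3/10) + 10^(76.0/10) = 1.500e+10.
L_total = 10·log₁₀(1.500e+10) = 101.76 dB SPL.

102 dB SPL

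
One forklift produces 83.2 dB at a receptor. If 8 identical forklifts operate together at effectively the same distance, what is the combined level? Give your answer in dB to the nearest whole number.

L_total = L₁ + 10·log₁₀ N for N identical incoherent sources.
L_total = 83.2 + 10·log₁₀(8) = 83.2 + 9.031 = 92.23 dB.

92 dB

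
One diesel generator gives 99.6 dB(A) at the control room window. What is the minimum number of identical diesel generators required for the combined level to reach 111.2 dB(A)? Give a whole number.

15

N identical sources give L₁ + 10·log₁₀ N, so require 10·log₁₀ N ≥ 111.2 − 99.6 = 11.6 dB.
N ≥ 10^(11.6/10) = 14.454, so N = 15.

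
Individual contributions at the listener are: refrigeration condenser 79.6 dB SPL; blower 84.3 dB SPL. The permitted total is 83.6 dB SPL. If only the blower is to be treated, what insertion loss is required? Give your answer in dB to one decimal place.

2.9 dB

Everything except the blower sums to 10^(79.6/10) = 9.120e+07 in linear terms, 79.60 dB SPL.
The limit corresponds to 10^(83.6/10) = 2.291e+08; subtracting the fixed part leaves 1.379e+08 for the blower, i.e. 81.40 dB SPL.
Required insertion loss = 84.3 − 81.40 = 2.90 dB.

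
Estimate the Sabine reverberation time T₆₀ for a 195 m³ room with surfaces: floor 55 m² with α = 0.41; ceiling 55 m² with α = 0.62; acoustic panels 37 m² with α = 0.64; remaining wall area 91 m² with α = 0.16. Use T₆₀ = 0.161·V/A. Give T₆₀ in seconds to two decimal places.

Total absorption A = 55·0.41 + 55·0.62 + 37·0.64 + 91·0.16 = 94.89 m² sabins.
T₆₀ = 0.161·V/A = 0.161·195/94.89 = 0.331 s.

0.33 s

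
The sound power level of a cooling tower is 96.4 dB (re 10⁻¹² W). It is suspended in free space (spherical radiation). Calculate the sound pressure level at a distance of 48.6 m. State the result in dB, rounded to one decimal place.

51.7 dB

The power spreads over a sphere of area 4π·r², so L_p = L_w − 10·log₁₀(4π·r²).
4π·r² = 2.968e+04 m², 10·log₁₀ of that is 44.725 dB.
L_p = 96.4 − 44.725 = 51.68 dB.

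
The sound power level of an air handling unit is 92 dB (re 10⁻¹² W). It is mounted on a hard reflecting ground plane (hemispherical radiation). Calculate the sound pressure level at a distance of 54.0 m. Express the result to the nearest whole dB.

L_p = L_w − 10·log₁₀(2π·r²) with r = 54.0 m.
2π·r² = 1.832e+04 m², 10·log₁₀ of that is 42.630 dB.
L_p = 92 − 42.630 = 49.37 dB.

49 dB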